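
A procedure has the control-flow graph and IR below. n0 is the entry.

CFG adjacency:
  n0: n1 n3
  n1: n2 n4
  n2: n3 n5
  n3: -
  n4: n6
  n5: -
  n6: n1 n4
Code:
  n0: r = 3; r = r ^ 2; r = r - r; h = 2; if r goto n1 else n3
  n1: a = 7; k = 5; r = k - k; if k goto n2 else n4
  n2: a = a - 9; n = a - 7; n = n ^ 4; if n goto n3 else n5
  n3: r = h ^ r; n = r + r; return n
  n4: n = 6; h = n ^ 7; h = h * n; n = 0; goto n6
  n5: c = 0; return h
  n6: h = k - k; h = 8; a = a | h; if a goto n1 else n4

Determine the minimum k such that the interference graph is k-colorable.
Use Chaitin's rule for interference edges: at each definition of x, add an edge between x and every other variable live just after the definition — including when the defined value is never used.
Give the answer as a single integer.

Answer: 5

Analysis:
Per-block:
  n0: def={h,r} ue=∅
  n1: def={a,k,r} ue=∅
  n2: def={a,n} ue={a}
  n3: def={n,r} ue={h,r}
  n4: def={h,n} ue=∅
  n5: def={c} ue={h}
  n6: def={a,h} ue={a,k}

Liveness:
  n0: in=∅ out={h,r}
  n1: in={h} out={a,h,k,r}
  n2: in={a,h,r} out={h,r}
  n3: in={h,r} out=∅
  n4: in={a,k} out={a,k}
  n5: in={h} out=∅
  n6: in={a,k} out={a,h,k}

Interfere edges:
  a: {h,k,n,r}
  c: {h}
  h: {a,c,k,n,r}
  k: {a,h,n,r}
  n: {a,h,k,r}
  r: {a,h,k,n}

Chromatic number:
  clique {a,h,k,n,r} ⇒ need ≥ 5
  5-colouring: c0={h}  c1={a,c}  c2={k}  c3={n}  c4={r}
  χ = 5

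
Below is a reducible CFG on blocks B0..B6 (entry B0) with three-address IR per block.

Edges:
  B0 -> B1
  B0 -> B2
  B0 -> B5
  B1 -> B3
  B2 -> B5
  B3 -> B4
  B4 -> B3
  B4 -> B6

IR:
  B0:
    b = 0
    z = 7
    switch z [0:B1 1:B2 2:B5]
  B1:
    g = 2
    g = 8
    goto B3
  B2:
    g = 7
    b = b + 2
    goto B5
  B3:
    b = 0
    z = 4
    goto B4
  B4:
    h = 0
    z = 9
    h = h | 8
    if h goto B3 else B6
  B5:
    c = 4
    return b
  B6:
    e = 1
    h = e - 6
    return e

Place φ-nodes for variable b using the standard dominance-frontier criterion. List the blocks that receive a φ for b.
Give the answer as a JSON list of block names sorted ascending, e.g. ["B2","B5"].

idom tree: B1←B0 B2←B0 B3←B1 B4←B3 B5←B0 B6←B4
Join-block Dom:
  B3: preds {B1,B4}: {B0,B1} ∩ {B0,B1,B3,B4} = {B0,B1}; idom=B1
  B5: preds {B0,B2}: {B0} ∩ {B0,B2} = {B0}; idom=B0

DF walk-up:
  join B3 pred B1: · stop@B1
  join B3 pred B4: B4→B3 stop@B1
  join B5 pred B0: · stop@B0
  join B5 pred B2: B2 stop@B0
  DF(B0)=∅
  DF(B1)=∅
  DF(B2)={B5}
  DF(B3)={B3}
  DF(B4)={B3}
  DF(B5)=∅
  DF(B6)=∅

φ for b: defs {B0,B2,B3}
  DF⁺ = {B3,B5}

Answer: ["B3", "B5"]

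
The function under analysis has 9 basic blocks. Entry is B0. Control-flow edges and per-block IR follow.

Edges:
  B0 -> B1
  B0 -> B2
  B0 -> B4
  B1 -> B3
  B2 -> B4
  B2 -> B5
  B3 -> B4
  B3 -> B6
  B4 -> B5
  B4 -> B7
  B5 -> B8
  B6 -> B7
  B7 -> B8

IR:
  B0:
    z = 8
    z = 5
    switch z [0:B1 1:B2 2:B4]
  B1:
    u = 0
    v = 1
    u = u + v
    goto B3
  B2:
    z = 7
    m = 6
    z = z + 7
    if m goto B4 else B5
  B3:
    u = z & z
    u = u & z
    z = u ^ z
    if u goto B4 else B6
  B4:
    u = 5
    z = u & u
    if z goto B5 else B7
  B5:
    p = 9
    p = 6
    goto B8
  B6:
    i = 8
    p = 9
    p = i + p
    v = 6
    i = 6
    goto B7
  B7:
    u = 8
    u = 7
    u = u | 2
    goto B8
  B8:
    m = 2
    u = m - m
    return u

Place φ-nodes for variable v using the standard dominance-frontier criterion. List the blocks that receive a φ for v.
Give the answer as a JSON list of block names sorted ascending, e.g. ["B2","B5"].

idom tree: B1←B0 B2←B0 B3←B1 B4←B0 B5←B0 B6←B3 B7←B0 B8←B0
Join-block Dom:
  B4: preds {B0,B2,B3}: {B0} ∩ {B0,B2} ∩ {B0,B1,B3} = {B0}; idom=B0
  B5: preds {B2,B4}: {B0,B2} ∩ {B0,B4} = {B0}; idom=B0
  B7: preds {B4,B6}: {B0,B4} ∩ {B0,B1,B3,B6} = {B0}; idom=B0
  B8: preds {B5,B7}: {B0,B5} ∩ {B0,B7} = {B0}; idom=B0

DF walk-up:
  B4←B0: walk · to B0
  B4←B2: walk B2 to B0
  B4←B3: walk B3→B1 to B0
  B5←B2: walk B2 to B0
  B5←B4: walk B4 to B0
  B7←B4: walk B4 to B0
  B7←B6: walk B6→B3→B1 to B0
  B8←B5: walk B5 to B0
  B8←B7: walk B7 to B0
  B0 → ∅
  B1 → {B4,B7}
  B2 → {B4,B5}
  B3 → {B4,B7}
  B4 → {B5,B7}
  B5 → {B8}
  B6 → {B7}
  B7 → {B8}
  B8 → ∅

φ for v: defs {B1,B6}
  DF⁺ = {B4,B5,B7,B8}

Answer: ["B4", "B5", "B7", "B8"]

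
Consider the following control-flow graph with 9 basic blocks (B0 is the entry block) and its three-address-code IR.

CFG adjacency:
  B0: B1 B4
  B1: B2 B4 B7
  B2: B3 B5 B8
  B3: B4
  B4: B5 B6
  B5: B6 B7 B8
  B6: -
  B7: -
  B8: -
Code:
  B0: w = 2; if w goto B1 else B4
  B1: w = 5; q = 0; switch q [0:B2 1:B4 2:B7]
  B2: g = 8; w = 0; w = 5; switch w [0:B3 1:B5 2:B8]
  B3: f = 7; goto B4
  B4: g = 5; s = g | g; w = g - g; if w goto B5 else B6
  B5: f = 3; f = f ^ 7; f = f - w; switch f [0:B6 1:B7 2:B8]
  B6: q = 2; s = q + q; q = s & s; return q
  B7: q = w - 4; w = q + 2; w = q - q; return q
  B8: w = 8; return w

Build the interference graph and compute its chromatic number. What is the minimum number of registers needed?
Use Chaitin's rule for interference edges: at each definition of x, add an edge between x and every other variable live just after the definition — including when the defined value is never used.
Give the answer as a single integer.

Per-block:
  B0 def {w} use ∅
  B1 def {q,w} use ∅
  B2 def {g,w} use ∅
  B3 def {f} use ∅
  B4 def {g,s,w} use ∅
  B5 def {f} use {w}
  B6 def {q,s} use ∅
  B7 def {q,w} use {w}
  B8 def {w} use ∅

Live sets:
  B0: in=∅ out=∅
  B1: in=∅ out={w}
  B2: in=∅ out={w}
  B3: in=∅ out=∅
  B4: in=∅ out={w}
  B5: in={w} out={w}
  B6: in=∅ out=∅
  B7: in={w} out=∅
  B8: in=∅ out=∅

Interfere edges:
  f↔{w}
  g↔{s}
  q↔{w}
  s↔{g}
  w↔{f,q}

Chromatic number:
  {f,w} pairwise interfere (2-clique) ⇒ χ ≥ 2
  assign f→c1 g→c0 q→c1 s→c1 w→c0 — no edge inside a register ⇒ χ ≤ 2
  χ = 2

Answer: 2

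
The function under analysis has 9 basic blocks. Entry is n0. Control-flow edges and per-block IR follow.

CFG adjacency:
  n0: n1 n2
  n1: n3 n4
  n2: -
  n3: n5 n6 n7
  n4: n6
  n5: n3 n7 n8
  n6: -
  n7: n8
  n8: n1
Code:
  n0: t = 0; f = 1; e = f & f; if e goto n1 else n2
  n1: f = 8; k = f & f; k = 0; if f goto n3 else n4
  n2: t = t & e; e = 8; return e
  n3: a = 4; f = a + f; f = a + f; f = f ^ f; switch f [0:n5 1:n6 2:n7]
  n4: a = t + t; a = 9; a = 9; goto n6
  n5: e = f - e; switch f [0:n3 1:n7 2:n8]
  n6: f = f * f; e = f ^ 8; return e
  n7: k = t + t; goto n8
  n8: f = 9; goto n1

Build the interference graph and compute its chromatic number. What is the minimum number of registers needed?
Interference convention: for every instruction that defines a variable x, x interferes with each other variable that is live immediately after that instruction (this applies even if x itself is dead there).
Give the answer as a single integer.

Answer: 4

Analysis:
def/use:
  n0 def {e,f,t} use ∅
  n1 def {f,k} use ∅
  n2 def {e,t} use {e,t}
  n3 def {a,f} use {f}
  n4 def {a} use {t}
  n5 def {e} use {e,f}
  n6 def {e,f} use {f}
  n7 def {k} use {t}
  n8 def {f} use ∅

Liveness:
  live n0: ∅→{e,t}
  live n1: {e,t}→{e,f,t}
  live n2: {e,t}→∅
  live n3: {e,f,t}→{e,f,t}
  live n4: {f,t}→{f}
  live n5: {e,f,t}→{e,f,t}
  live n6: {f}→∅
  live n7: {e,t}→{e,t}
  live n8: {e,t}→{e,t}

Interference:
  a↔{e,f,t}
  e↔{a,f,k,t}
  f↔{a,e,k,t}
  k↔{e,f,t}
  t↔{a,e,f,k}

Colouring:
  clique {a,e,f,t} ⇒ need ≥ 4
  assign a→R3 e→R0 f→R1 k→R3 t→R2 — no edge inside a register ⇒ χ ≤ 4
  χ = 4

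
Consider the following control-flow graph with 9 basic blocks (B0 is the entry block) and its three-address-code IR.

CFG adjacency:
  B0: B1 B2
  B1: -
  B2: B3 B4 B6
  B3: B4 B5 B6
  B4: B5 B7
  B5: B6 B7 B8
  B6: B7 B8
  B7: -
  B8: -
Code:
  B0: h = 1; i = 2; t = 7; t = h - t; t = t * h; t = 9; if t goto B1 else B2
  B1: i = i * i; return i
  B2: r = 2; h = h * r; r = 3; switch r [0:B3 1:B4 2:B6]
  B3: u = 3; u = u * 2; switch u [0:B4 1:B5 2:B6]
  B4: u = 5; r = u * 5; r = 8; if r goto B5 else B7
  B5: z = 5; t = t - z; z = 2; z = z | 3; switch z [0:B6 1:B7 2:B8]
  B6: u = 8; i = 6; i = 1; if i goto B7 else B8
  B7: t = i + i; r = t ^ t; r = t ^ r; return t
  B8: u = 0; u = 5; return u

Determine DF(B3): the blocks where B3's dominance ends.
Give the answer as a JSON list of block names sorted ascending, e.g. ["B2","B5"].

idom tree: B1←B0 B2←B0 B3←B2 B4←B2 B5←B2 B6←B2 B7←B2 B8←B2
Dom∩ at merges:
  B4: preds {B2,B3}: {B0,B2} ∩ {B0,B2,B3} = {B0,B2}; idom=B2
  B5: preds {B3,B4}: {B0,B2,B3} ∩ {B0,B2,B4} = {B0,B2}; idom=B2
  B6: preds {B2,B3,B5}: {B0,B2} ∩ {B0,B2,B3} ∩ {B0,B2,B5} = {B0,B2}; idom=B2
  B7: preds {B4,B5,B6}: {B0,B2,B4} ∩ {B0,B2,B5} ∩ {B0,B2,B6} = {B0,B2}; idom=B2
  B8: preds {B5,B6}: {B0,B2,B5} ∩ {B0,B2,B6} = {B0,B2}; idom=B2

Frontier:
  join B4 pred B2: · stop@B2
  join B4 pred B3: B3 stop@B2
  join B5 pred B3: B3 stop@B2
  join B5 pred B4: B4 stop@B2
  join B6 pred B2: · stop@B2
  join B6 pred B3: B3 stop@B2
  join B6 pred B5: B5 stop@B2
  join B7 pred B4: B4 stop@B2
  join B7 pred B5: B5 stop@B2
  join B7 pred B6: B6 stop@B2
  join B8 pred B5: B5 stop@B2
  join B8 pred B6: B6 stop@B2
  B0: DF=∅
  B1: DF=∅
  B2: DF=∅
  B3: DF={B4,B5,B6}
  B4: DF={B5,B7}
  B5: DF={B6,B7,B8}
  B6: DF={B7,B8}
  B7: DF=∅
  B8: DF=∅

DF(B3) = ["B4", "B5", "B6"]

Answer: ["B4", "B5", "B6"]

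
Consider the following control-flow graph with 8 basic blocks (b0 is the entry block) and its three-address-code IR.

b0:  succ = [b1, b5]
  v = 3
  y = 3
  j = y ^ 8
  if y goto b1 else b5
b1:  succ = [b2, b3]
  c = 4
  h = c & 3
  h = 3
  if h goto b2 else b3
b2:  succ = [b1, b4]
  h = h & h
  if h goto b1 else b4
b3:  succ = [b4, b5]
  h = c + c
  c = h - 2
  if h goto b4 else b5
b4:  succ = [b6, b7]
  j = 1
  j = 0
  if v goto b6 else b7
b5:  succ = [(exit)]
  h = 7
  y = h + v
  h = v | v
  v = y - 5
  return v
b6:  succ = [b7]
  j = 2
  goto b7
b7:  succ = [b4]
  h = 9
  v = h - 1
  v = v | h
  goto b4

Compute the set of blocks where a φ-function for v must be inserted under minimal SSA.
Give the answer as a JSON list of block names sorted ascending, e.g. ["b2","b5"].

Answer: ["b4"]

Analysis:
idom tree: b1←b0 b2←b1 b3←b1 b4←b1 b5←b0 b6←b4 b7←b4
Dom∩ at merges:
  b1: preds {b0,b2}: {b0} ∩ {b0,b1,b2} = {b0}; idom=b0
  b4: preds {b2,b3,b7}: {b0,b1,b2} ∩ {b0,b1,b3} ∩ {b0,b1,b4,b7} = {b0,b1}; idom=b1
  b5: preds {b0,b3}: {b0} ∩ {b0,b1,b3} = {b0}; idom=b0
  b7: preds {b4,b6}: {b0,b1,b4} ∩ {b0,b1,b4,b6} = {b0,b1,b4}; idom=b4

Frontier:
  b1←b0: walk · to b0
  b1←b2: walk b2→b1 to b0
  b4←b2: walk b2 to b1
  b4←b3: walk b3 to b1
  b4←b7: walk b7→b4 to b1
  b5←b0: walk · to b0
  b5←b3: walk b3→b1 to b0
  b7←b4: walk · to b4
  b7←b6: walk b6 to b4
  b0: DF=∅
  b1: DF={b1,b5}
  b2: DF={b1,b4}
  b3: DF={b4,b5}
  b4: DF={b4}
  b5: DF=∅
  b6: DF={b7}
  b7: DF={b4}

φ for v: defs {b0,b5,b7}
  DF⁺ = {b4}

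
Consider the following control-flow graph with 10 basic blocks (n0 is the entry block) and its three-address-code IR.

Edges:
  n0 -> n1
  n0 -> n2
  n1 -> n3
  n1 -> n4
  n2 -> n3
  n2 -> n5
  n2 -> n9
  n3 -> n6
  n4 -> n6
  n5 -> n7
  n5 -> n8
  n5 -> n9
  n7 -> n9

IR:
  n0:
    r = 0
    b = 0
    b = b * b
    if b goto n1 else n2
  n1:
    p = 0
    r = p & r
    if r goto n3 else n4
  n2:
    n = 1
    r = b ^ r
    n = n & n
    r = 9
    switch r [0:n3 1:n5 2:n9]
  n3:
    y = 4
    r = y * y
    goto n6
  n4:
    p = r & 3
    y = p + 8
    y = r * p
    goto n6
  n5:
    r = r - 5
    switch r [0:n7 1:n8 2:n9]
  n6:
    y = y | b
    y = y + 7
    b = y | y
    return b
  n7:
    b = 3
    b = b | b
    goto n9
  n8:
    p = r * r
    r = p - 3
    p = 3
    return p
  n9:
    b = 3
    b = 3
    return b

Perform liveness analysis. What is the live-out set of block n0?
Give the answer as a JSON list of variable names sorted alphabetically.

Answer: ["b", "r"]

Derivation:
Per-block:
  n0: {b,r} / ∅
  n1: {p,r} / {r}
  n2: {n,r} / {b,r}
  n3: {r,y} / ∅
  n4: {p,y} / {r}
  n5: {r} / {r}
  n6: {b,y} / {b,y}
  n7: {b} / ∅
  n8: {p,r} / {r}
  n9: {b} / ∅

Live sets:
  live n0: ∅→{b,r}
  live n1: {b,r}→{b,r}
  live n2: {b,r}→{b,r}
  live n3: {b}→{b,y}
  live n4: {b,r}→{b,y}
  live n5: {r}→{r}
  live n6: {b,y}→∅
  live n7: ∅→∅
  live n8: {r}→∅
  live n9: ∅→∅

live-out(n0) = ["b", "r"]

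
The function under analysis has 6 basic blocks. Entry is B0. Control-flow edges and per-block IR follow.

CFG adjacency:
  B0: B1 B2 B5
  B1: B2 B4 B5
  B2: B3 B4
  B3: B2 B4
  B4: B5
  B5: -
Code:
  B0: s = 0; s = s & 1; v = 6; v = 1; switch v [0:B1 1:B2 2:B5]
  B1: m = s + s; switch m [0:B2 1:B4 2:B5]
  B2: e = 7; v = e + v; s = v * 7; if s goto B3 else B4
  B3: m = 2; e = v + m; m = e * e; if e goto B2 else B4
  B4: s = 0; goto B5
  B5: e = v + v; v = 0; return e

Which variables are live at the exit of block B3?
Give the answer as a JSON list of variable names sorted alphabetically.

Per-block:
  B0: def={s,v} ue=∅
  B1: def={m} ue={s}
  B2: def={e,s,v} ue={v}
  B3: def={e,m} ue={v}
  B4: def={s} ue=∅
  B5: def={e,v} ue={v}

Backward fixpoint:
  live B0: ∅→{s,v}
  live B1: {s,v}→{v}
  live B2: {v}→{v}
  live B3: {v}→{v}
  live B4: {v}→{v}
  live B5: {v}→∅

live-out(B3) = ["v"]

Answer: ["v"]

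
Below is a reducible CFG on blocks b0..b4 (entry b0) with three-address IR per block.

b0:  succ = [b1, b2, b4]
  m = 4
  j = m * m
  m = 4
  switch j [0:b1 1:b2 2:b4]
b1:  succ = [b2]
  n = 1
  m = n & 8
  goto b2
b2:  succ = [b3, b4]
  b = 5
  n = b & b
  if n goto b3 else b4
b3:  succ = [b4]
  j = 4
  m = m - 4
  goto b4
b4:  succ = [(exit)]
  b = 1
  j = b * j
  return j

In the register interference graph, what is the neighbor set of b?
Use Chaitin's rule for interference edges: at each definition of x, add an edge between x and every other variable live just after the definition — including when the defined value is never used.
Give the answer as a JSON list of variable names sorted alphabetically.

Block summaries:
  b0: {j,m} / ∅
  b1: {m,n} / ∅
  b2: {b,n} / ∅
  b3: {j,m} / {m}
  b4: {b,j} / {j}

Live sets:
  b0 li=∅ lo={j,m}
  b1 li={j} lo={j,m}
  b2 li={j,m} lo={j,m}
  b3 li={m} lo={j}
  b4 li={j} lo=∅

Conflict graph:
  b: {j,m}
  j: {b,m,n}
  m: {b,j,n}
  n: {j,m}

N(b) = ["j", "m"]

Answer: ["j", "m"]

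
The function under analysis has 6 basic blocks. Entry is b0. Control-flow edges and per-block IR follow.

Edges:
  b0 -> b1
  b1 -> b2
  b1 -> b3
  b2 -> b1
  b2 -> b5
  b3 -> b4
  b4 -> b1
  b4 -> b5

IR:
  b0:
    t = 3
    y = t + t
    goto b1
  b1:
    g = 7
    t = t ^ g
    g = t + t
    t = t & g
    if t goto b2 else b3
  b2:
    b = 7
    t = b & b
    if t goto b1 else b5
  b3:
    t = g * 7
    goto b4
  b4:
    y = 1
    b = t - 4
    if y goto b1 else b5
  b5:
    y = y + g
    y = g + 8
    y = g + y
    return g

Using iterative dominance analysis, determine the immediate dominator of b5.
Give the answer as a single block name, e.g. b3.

Answer: b1

Analysis:
idom tree: b1←b0 b2←b1 b3←b1 b4←b3 b5←b1
Dom at joins:
  b1: preds {b0,b2,b4}: {b0} ∩ {b0,b1,b2} ∩ {b0,b1,b3,b4} = {b0}; idom=b0
  b5: preds {b2,b4}: {b0,b1,b2} ∩ {b0,b1,b3,b4} = {b0,b1}; idom=b1

idom(b5) = b1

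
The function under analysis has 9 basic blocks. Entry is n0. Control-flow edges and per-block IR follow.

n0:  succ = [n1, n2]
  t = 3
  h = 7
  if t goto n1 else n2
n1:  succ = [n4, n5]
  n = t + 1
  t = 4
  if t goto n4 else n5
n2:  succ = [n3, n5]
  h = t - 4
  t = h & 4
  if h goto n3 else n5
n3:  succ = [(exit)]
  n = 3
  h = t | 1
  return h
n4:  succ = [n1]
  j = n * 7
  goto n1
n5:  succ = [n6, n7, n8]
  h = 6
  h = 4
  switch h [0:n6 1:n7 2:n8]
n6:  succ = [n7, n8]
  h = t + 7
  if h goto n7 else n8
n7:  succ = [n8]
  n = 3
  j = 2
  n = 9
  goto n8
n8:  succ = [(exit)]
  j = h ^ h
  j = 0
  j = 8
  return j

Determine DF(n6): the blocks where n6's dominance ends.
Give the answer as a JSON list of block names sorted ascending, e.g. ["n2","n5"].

Answer: ["n7", "n8"]

Derivation:
idom tree: n1←n0 n2←n0 n3←n2 n4←n1 n5←n0 n6←n5 n7←n5 n8←n5
Join-block Dom:
  n1: preds {n0,n4}: {n0} ∩ {n0,n1,n4} = {n0}; idom=n0
  n5: preds {n1,n2}: {n0,n1} ∩ {n0,n2} = {n0}; idom=n0
  n7: preds {n5,n6}: {n0,n5} ∩ {n0,n5,n6} = {n0,n5}; idom=n5
  n8: preds {n5,n6,n7}: {n0,n5} ∩ {n0,n5,n6} ∩ {n0,n5,n7} = {n0,n5}; idom=n5

Frontier:
  join n1 pred n0: · stop@n0
  join n1 pred n4: n4→n1 stop@n0
  join n5 pred n1: n1 stop@n0
  join n5 pred n2: n2 stop@n0
  join n7 pred n5: · stop@n5
  join n7 pred n6: n6 stop@n5
  join n8 pred n5: · stop@n5
  join n8 pred n6: n6 stop@n5
  join n8 pred n7: n7 stop@n5
  DF(n0)=∅
  DF(n1)={n1,n5}
  DF(n2)={n5}
  DF(n3)=∅
  DF(n4)={n1}
  DF(n5)=∅
  DF(n6)={n7,n8}
  DF(n7)={n8}
  DF(n8)=∅

DF(n6) = ["n7", "n8"]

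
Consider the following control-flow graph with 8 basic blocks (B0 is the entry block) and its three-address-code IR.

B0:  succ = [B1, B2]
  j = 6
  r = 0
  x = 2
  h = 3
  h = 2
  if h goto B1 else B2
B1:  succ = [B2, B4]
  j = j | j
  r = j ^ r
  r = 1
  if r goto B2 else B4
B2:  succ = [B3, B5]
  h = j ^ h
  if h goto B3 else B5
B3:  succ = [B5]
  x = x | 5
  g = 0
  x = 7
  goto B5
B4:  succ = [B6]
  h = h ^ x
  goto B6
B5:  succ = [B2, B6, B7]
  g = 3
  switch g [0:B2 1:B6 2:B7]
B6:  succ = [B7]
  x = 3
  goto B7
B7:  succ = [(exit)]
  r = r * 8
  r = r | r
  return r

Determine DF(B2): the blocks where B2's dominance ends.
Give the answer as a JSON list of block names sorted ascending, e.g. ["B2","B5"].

Answer: ["B2", "B6", "B7"]

Analysis:
idom tree: B1←B0 B2←B0 B3←B2 B4←B1 B5←B2 B6←B0 B7←B0
Dom∩ at merges:
  B2: preds {B0,B1,B5}: {B0} ∩ {B0,B1} ∩ {B0,B2,B5} = {B0}; idom=B0
  B5: preds {B2,B3}: {B0,B2} ∩ {B0,B2,B3} = {B0,B2}; idom=B2
  B6: preds {B4,B5}: {B0,B1,B4} ∩ {B0,B2,B5} = {B0}; idom=B0
  B7: preds {B5,B6}: {B0,B2,B5} ∩ {B0,B6} = {B0}; idom=B0

DF walk-up:
  B2←B0: walk · to B0
  B2←B1: walk B1 to B0
  B2←B5: walk B5→B2 to B0
  B5←B2: walk · to B2
  B5←B3: walk B3 to B2
  B6←B4: walk B4→B1 to B0
  B6←B5: walk B5→B2 to B0
  B7←B5: walk B5→B2 to B0
  B7←B6: walk B6 to B0
  DF(B0)=∅
  DF(B1)={B2,B6}
  DF(B2)={B2,B6,B7}
  DF(B3)={B5}
  DF(B4)={B6}
  DF(B5)={B2,B6,B7}
  DF(B6)={B7}
  DF(B7)=∅

DF(B2) = ["B2", "B6", "B7"]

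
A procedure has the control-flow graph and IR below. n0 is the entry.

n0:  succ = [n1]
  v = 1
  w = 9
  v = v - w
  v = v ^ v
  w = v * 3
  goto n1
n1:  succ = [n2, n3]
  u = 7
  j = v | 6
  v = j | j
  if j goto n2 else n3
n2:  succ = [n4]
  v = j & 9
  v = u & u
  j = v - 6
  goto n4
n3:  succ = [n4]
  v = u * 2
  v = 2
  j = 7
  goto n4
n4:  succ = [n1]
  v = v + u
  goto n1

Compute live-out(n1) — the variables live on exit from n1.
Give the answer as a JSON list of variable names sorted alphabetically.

Answer: ["j", "u"]

Derivation:
Block summaries:
  n0 def {v,w} use ∅
  n1 def {j,u,v} use {v}
  n2 def {j,v} use {j,u}
  n3 def {j,v} use {u}
  n4 def {v} use {u,v}

Liveness:
  n0: in=∅ out={v}
  n1: in={v} out={j,u}
  n2: in={j,u} out={u,v}
  n3: in={u} out={u,v}
  n4: in={u,v} out={v}

live-out(n1) = ["j", "u"]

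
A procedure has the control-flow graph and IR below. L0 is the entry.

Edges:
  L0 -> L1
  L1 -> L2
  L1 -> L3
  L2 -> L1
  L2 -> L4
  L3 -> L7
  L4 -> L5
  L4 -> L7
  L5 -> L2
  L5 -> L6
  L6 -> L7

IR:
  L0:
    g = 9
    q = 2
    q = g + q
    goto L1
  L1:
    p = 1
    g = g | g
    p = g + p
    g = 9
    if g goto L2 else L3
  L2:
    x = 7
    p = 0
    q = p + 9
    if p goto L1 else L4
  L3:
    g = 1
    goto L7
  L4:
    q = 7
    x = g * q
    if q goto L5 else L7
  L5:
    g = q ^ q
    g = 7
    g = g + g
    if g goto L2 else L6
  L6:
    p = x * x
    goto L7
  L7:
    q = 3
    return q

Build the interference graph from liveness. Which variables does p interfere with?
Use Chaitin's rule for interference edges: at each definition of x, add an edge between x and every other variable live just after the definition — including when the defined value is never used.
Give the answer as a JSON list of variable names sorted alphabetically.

def/use:
  L0: def={g,q} ue=∅
  L1: def={g,p} ue={g}
  L2: def={p,q,x} ue=∅
  L3: def={g} ue=∅
  L4: def={q,x} ue={g}
  L5: def={g} ue={q}
  L6: def={p} ue={x}
  L7: def={q} ue=∅

Backward fixpoint:
  L0: in=∅ out={g}
  L1: in={g} out={g}
  L2: in={g} out={g}
  L3: in=∅ out=∅
  L4: in={g} out={q,x}
  L5: in={q,x} out={g,x}
  L6: in={x} out=∅
  L7: in=∅ out=∅

Conflict graph:
  g: {p,q,x}
  p: {g,q}
  q: {g,p,x}
  x: {g,q}

N(p) = ["g", "q"]

Answer: ["g", "q"]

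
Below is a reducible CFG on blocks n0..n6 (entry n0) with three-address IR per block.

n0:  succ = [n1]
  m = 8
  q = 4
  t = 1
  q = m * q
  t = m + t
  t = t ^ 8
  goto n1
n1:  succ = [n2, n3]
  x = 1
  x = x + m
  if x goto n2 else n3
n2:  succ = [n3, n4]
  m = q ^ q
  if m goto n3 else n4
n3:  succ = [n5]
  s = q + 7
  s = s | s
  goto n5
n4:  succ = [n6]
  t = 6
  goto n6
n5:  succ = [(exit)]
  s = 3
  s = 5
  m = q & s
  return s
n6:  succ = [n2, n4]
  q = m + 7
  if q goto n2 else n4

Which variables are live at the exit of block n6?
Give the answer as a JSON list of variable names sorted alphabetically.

Answer: ["m", "q"]

Derivation:
Block summaries:
  n0 def {m,q,t} use ∅
  n1 def {x} use {m}
  n2 def {m} use {q}
  n3 def {s} use {q}
  n4 def {t} use ∅
  n5 def {m,s} use {q}
  n6 def {q} use {m}

Live sets:
  n0: in=∅ out={m,q}
  n1: in={m,q} out={q}
  n2: in={q} out={m,q}
  n3: in={q} out={q}
  n4: in={m} out={m}
  n5: in={q} out=∅
  n6: in={m} out={m,q}

live-out(n6) = ["m", "q"]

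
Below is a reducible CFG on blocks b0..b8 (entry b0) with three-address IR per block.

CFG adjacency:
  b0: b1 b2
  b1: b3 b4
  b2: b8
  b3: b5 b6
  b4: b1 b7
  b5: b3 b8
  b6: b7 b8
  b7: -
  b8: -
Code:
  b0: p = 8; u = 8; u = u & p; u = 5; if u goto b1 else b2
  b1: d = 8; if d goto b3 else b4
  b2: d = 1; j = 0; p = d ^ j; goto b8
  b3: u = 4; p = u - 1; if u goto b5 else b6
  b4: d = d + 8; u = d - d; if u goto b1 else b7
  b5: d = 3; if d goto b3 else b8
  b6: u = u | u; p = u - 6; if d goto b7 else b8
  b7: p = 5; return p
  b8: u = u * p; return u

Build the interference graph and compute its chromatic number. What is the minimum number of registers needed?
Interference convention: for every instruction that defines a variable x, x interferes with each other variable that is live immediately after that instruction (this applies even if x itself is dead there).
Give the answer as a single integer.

Answer: 3

Working:
def/use:
  b0: {p,u} / ∅
  b1: {d} / ∅
  b2: {d,j,p} / ∅
  b3: {p,u} / ∅
  b4: {d,u} / {d}
  b5: {d} / ∅
  b6: {p,u} / {d,u}
  b7: {p} / ∅
  b8: {u} / {p,u}

Liveness:
  b0: in=∅ out={u}
  b1: in=∅ out={d}
  b2: in={u} out={p,u}
  b3: in={d} out={d,p,u}
  b4: in={d} out=∅
  b5: in={p,u} out={d,p,u}
  b6: in={d,u} out={p,u}
  b7: in=∅ out=∅
  b8: in={p,u} out=∅

Interfere edges:
  d↔{j,p,u}
  j↔{d,u}
  p↔{d,u}
  u↔{d,j,p}

Chromatic number:
  lower bound: {d,j,u} mutually conflict ⇒ χ ≥ 3
  assign d→R0 j→R2 p→R2 u→R1 — no edge inside a register ⇒ χ ≤ 3
  χ = 3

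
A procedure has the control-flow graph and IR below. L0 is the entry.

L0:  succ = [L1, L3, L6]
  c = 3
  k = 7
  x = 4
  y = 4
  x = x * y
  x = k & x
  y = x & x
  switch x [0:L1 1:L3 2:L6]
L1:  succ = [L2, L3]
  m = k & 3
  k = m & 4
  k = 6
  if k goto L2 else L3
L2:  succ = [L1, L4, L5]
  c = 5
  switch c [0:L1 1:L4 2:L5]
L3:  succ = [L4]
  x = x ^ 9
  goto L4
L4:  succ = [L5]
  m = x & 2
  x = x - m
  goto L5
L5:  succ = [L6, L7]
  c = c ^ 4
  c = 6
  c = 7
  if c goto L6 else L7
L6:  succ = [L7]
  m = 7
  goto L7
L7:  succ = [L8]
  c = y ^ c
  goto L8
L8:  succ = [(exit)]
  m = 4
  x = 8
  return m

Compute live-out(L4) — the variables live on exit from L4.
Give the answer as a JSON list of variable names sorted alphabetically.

Answer: ["c", "y"]

Analysis:
Per-block:
  L0: {c,k,x,y} / ∅
  L1: {k,m} / {k}
  L2: {c} / ∅
  L3: {x} / {x}
  L4: {m,x} / {x}
  L5: {c} / {c}
  L6: {m} / ∅
  L7: {c} / {c,y}
  L8: {m,x} / ∅

Live sets:
  L0: in=∅ out={c,k,x,y}
  L1: in={c,k,x,y} out={c,k,x,y}
  L2: in={k,x,y} out={c,k,x,y}
  L3: in={c,x,y} out={c,x,y}
  L4: in={c,x,y} out={c,y}
  L5: in={c,y} out={c,y}
  L6: in={c,y} out={c,y}
  L7: in={c,y} out=∅
  L8: in=∅ out=∅

live-out(L4) = ["c", "y"]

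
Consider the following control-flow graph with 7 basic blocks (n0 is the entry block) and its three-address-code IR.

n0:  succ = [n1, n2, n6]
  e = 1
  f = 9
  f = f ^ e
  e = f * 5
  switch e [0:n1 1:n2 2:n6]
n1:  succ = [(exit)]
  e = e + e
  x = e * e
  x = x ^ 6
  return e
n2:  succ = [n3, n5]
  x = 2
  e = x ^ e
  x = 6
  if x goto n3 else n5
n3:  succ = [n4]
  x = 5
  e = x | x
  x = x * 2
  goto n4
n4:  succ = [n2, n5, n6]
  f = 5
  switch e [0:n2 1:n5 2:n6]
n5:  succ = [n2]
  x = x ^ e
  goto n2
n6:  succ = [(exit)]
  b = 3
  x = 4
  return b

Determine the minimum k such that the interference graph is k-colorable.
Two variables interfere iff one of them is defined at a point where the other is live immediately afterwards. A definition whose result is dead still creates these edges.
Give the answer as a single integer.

def/use:
  n0 def {e,f} use ∅
  n1 def {e,x} use {e}
  n2 def {e,x} use {e}
  n3 def {e,x} use ∅
  n4 def {f} use {e}
  n5 def {x} use {e,x}
  n6 def {b,x} use ∅

Backward fixpoint:
  n0: in=∅ out={e}
  n1: in={e} out=∅
  n2: in={e} out={e,x}
  n3: in=∅ out={e,x}
  n4: in={e,x} out={e,x}
  n5: in={e,x} out={e}
  n6: in=∅ out=∅

Interfere edges:
  b↔{x}
  e↔{f,x}
  f↔{e,x}
  x↔{b,e,f}

Chromatic number:
  {e,f,x} pairwise interfere (3-clique) ⇒ χ ≥ 3
  3-colouring: c0={x}  c1={b,e}  c2={f}
  χ = 3

Answer: 3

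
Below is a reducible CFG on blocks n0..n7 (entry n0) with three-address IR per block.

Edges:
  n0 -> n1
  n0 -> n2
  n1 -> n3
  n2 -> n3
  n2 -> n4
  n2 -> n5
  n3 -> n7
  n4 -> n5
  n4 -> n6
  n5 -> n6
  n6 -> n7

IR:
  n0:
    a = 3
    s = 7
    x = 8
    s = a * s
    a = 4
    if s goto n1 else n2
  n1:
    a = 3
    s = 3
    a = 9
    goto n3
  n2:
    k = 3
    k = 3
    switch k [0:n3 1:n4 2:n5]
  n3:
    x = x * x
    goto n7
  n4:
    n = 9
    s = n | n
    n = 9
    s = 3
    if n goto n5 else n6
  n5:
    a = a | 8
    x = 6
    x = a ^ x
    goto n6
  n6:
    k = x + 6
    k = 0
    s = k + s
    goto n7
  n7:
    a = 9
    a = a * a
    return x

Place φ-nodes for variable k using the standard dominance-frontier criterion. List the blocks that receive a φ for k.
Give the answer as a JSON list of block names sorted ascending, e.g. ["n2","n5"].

Answer: ["n3", "n7"]

Derivation:
idom tree: n1←n0 n2←n0 n3←n0 n4←n2 n5←n2 n6←n2 n7←n0
Dom∩ at merges:
  n3: preds {n1,n2}: {n0,n1} ∩ {n0,n2} = {n0}; idom=n0
  n5: preds {n2,n4}: {n0,n2} ∩ {n0,n2,n4} = {n0,n2}; idom=n2
  n6: preds {n4,n5}: {n0,n2,n4} ∩ {n0,n2,n5} = {n0,n2}; idom=n2
  n7: preds {n3,n6}: {n0,n3} ∩ {n0,n2,n6} = {n0}; idom=n0

DF walk-up:
  n3←n1: walk n1 to n0
  n3←n2: walk n2 to n0
  n5←n2: walk · to n2
  n5←n4: walk n4 to n2
  n6←n4: walk n4 to n2
  n6←n5: walk n5 to n2
  n7←n3: walk n3 to n0
  n7←n6: walk n6→n2 to n0
  n0: DF=∅
  n1: DF={n3}
  n2: DF={n3,n7}
  n3: DF={n7}
  n4: DF={n5,n6}
  n5: DF={n6}
  n6: DF={n7}
  n7: DF=∅

φ for k: defs {n2,n6}
  DF⁺ = {n3,n7}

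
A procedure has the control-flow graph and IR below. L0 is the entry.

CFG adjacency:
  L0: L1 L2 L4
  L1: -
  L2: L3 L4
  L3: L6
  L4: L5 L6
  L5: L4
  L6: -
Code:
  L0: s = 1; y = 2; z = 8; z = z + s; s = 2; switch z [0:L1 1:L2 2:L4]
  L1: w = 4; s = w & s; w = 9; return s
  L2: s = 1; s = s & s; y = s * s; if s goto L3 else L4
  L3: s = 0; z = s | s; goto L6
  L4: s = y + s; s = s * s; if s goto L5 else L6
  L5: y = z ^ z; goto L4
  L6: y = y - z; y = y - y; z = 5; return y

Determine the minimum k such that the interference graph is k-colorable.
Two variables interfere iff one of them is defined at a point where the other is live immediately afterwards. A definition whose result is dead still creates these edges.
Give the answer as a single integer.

Answer: 3

Analysis:
Per-block:
  L0: def={s,y,z} ue=∅
  L1: def={s,w} ue={s}
  L2: def={s,y} ue=∅
  L3: def={s,z} ue=∅
  L4: def={s} ue={s,y}
  L5: def={y} ue={z}
  L6: def={y,z} ue={y,z}

Live sets:
  L0 li=∅ lo={s,y,z}
  L1 li={s} lo=∅
  L2 li={z} lo={s,y,z}
  L3 li={y} lo={y,z}
  L4 li={s,y,z} lo={s,y,z}
  L5 li={s,z} lo={s,y,z}
  L6 li={y,z} lo=∅

Interfere edges:
  s — {w,y,z}
  w — {s}
  y — {s,z}
  z — {s,y}

Registers:
  {s,y,z} pairwise interfere (3-clique) ⇒ χ ≥ 3
  3-colouring: r0={s}  r1={w,y}  r2={z}
  χ = 3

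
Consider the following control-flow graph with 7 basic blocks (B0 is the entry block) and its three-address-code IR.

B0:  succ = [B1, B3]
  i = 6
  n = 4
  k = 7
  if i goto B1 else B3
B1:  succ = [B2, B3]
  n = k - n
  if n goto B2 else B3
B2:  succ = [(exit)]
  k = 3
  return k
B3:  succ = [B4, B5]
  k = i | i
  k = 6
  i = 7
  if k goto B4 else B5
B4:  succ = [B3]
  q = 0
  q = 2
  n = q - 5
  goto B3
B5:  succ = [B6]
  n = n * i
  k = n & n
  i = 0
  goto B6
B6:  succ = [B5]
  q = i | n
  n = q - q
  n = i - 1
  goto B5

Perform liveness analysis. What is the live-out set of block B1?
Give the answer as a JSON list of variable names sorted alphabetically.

Answer: ["i", "n"]

Working:
def/use:
  B0: def={i,k,n} ue=∅
  B1: def={n} ue={k,n}
  B2: def={k} ue=∅
  B3: def={i,k} ue={i}
  B4: def={n,q} ue=∅
  B5: def={i,k,n} ue={i,n}
  B6: def={n,q} ue={i,n}

Live sets:
  live B0: ∅→{i,k,n}
  live B1: {i,k,n}→{i,n}
  live B2: ∅→∅
  live B3: {i,n}→{i,n}
  live B4: {i}→{i,n}
  live B5: {i,n}→{i,n}
  live B6: {i,n}→{i,n}

live-out(B1) = ["i", "n"]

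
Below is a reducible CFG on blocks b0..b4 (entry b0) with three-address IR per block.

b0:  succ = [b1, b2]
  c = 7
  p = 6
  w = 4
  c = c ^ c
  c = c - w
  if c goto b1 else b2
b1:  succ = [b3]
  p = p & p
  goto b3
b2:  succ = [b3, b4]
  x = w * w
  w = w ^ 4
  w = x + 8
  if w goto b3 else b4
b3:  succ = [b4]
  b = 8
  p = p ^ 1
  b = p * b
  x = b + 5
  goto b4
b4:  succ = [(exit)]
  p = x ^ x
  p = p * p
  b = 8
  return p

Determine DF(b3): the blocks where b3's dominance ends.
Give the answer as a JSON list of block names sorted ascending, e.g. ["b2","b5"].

Answer: ["b4"]

Analysis:
idom tree: b1←b0 b2←b0 b3←b0 b4←b0
Join-block Dom:
  b3: preds {b1,b2}: {b0,b1} ∩ {b0,b2} = {b0}; idom=b0
  b4: preds {b2,b3}: {b0,b2} ∩ {b0,b3} = {b0}; idom=b0

DF derivation:
  b3←b1: walk b1 to b0
  b3←b2: walk b2 to b0
  b4←b2: walk b2 to b0
  b4←b3: walk b3 to b0
  b0: DF=∅
  b1: DF={b3}
  b2: DF={b3,b4}
  b3: DF={b4}
  b4: DF=∅

DF(b3) = ["b4"]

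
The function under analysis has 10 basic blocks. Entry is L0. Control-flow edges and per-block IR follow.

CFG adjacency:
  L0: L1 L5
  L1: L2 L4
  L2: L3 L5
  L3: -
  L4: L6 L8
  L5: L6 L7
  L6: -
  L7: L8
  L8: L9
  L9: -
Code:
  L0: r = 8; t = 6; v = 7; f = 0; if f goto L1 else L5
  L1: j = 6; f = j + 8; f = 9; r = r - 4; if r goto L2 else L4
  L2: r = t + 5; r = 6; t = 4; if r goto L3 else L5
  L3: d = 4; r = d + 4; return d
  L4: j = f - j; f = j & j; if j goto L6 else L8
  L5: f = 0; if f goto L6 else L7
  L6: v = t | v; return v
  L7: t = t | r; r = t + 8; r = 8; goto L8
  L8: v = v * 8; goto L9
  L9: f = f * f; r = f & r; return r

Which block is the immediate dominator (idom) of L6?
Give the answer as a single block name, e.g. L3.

idom tree: L1←L0 L2←L1 L3←L2 L4←L1 L5←L0 L6←L0 L7←L5 L8←L0 L9←L8
Join-block Dom:
  L5: preds {L0,L2}: {L0} ∩ {L0,L1,L2} = {L0}; idom=L0
  L6: preds {L4,L5}: {L0,L1,L4} ∩ {L0,L5} = {L0}; idom=L0
  L8: preds {L4,L7}: {L0,L1,L4} ∩ {L0,L5,L7} = {L0}; idom=L0

idom(L6) = L0

Answer: L0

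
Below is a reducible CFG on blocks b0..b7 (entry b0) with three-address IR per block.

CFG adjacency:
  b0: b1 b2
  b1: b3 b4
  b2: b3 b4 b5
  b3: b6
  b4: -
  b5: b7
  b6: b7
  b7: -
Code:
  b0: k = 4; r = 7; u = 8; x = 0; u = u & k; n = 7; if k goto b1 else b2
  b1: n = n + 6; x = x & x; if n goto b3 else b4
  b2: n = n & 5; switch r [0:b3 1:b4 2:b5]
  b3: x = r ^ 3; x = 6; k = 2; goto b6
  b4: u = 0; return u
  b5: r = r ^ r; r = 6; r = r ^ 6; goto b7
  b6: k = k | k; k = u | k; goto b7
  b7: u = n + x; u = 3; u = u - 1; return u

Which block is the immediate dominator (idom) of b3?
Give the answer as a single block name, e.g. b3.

idom tree: b1←b0 b2←b0 b3←b0 b4←b0 b5←b2 b6←b3 b7←b0
Dom at joins:
  b3: preds {b1,b2}: {b0,b1} ∩ {b0,b2} = {b0}; idom=b0
  b4: preds {b1,b2}: {b0,b1} ∩ {b0,b2} = {b0}; idom=b0
  b7: preds {b5,b6}: {b0,b2,b5} ∩ {b0,b3,b6} = {b0}; idom=b0

idom(b3) = b0

Answer: b0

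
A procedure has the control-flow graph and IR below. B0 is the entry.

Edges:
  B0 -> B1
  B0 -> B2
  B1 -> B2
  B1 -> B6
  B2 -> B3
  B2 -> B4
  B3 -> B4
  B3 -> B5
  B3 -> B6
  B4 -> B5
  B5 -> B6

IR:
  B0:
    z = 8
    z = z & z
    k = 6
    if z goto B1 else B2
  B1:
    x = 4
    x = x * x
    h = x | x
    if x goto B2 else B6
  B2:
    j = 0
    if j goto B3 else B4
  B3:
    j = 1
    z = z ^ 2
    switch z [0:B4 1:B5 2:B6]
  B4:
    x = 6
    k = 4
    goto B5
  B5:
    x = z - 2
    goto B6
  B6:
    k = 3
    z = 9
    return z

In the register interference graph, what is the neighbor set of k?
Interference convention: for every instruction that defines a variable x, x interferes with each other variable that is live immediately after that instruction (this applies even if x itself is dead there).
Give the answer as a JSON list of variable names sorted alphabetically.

Answer: ["z"]

Working:
def/use:
  B0 def {k,z} use ∅
  B1 def {h,x} use ∅
  B2 def {j} use ∅
  B3 def {j,z} use {z}
  B4 def {k,x} use ∅
  B5 def {x} use {z}
  B6 def {k,z} use ∅

Live sets:
  B0: in=∅ out={z}
  B1: in={z} out={z}
  B2: in={z} out={z}
  B3: in={z} out={z}
  B4: in={z} out={z}
  B5: in={z} out=∅
  B6: in=∅ out=∅

Interfere edges:
  h: {x,z}
  j: {z}
  k: {z}
  x: {h,z}
  z: {h,j,k,x}

N(k) = ["z"]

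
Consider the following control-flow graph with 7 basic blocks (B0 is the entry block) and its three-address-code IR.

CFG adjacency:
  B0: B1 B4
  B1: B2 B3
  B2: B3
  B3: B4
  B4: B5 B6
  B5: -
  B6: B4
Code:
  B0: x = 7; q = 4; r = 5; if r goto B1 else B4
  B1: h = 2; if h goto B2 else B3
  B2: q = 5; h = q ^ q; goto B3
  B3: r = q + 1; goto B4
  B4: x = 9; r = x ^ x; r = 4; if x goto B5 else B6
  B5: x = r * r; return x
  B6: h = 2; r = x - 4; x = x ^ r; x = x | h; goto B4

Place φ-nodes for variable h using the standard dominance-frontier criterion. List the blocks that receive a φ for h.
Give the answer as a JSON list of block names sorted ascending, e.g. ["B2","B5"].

idom tree: B1←B0 B2←B1 B3←B1 B4←B0 B5←B4 B6←B4
Join-block Dom:
  B3: preds {B1,B2}: {B0,B1} ∩ {B0,B1,B2} = {B0,B1}; idom=B1
  B4: preds {B0,B3,B6}: {B0} ∩ {B0,B1,B3} ∩ {B0,B4,B6} = {B0}; idom=B0

DF derivation:
  B3←B1: walk · to B1
  B3←B2: walk B2 to B1
  B4←B0: walk · to B0
  B4←B3: walk B3→B1 to B0
  B4←B6: walk B6→B4 to B0
  B0 → ∅
  B1 → {B4}
  B2 → {B3}
  B3 → {B4}
  B4 → {B4}
  B5 → ∅
  B6 → {B4}

φ for h: defs {B1,B2,B6}
  DF⁺ = {B3,B4}

Answer: ["B3", "B4"]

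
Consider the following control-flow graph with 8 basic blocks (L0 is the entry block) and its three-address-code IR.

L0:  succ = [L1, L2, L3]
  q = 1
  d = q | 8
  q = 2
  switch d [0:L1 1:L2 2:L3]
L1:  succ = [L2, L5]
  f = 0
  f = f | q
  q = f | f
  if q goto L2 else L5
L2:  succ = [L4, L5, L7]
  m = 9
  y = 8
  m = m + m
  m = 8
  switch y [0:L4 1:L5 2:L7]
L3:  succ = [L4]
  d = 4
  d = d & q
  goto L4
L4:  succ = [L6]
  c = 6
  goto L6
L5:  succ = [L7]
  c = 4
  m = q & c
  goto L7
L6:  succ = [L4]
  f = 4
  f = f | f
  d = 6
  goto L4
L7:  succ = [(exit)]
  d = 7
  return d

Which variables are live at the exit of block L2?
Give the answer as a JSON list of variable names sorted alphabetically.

Block summaries:
  L0: {d,q} / ∅
  L1: {f,q} / {q}
  L2: {m,y} / ∅
  L3: {d} / {q}
  L4: {c} / ∅
  L5: {c,m} / {q}
  L6: {d,f} / ∅
  L7: {d} / ∅

Live sets:
  live L0: ∅→{q}
  live L1: {q}→{q}
  live L2: {q}→{q}
  live L3: {q}→∅
  live L4: ∅→∅
  live L5: {q}→∅
  live L6: ∅→∅
  live L7: ∅→∅

live-out(L2) = ["q"]

Answer: ["q"]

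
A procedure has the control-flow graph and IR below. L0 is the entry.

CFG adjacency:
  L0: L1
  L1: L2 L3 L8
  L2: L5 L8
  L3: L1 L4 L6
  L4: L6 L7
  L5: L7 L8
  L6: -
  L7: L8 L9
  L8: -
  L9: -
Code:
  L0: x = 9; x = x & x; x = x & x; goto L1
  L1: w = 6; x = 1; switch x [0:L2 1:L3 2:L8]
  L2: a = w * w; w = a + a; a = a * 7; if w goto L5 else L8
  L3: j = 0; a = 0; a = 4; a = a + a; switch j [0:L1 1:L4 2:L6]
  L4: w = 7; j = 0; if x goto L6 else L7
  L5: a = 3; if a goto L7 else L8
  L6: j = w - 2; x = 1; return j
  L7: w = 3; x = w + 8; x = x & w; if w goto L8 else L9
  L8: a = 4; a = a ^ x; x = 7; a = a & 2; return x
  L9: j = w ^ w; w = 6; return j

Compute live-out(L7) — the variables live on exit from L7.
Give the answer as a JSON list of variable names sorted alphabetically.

def/use:
  L0 def {x} use ∅
  L1 def {w,x} use ∅
  L2 def {a,w} use {w}
  L3 def {a,j} use ∅
  L4 def {j,w} use {x}
  L5 def {a} use ∅
  L6 def {j,x} use {w}
  L7 def {w,x} use ∅
  L8 def {a,x} use {x}
  L9 def {j,w} use {w}

Liveness:
  L0: in=∅ out=∅
  L1: in=∅ out={w,x}
  L2: in={w,x} out={x}
  L3: in={w,x} out={w,x}
  L4: in={x} out={w}
  L5: in={x} out={x}
  L6: in={w} out=∅
  L7: in=∅ out={w,x}
  L8: in={x} out=∅
  L9: in={w} out=∅

live-out(L7) = ["w", "x"]

Answer: ["w", "x"]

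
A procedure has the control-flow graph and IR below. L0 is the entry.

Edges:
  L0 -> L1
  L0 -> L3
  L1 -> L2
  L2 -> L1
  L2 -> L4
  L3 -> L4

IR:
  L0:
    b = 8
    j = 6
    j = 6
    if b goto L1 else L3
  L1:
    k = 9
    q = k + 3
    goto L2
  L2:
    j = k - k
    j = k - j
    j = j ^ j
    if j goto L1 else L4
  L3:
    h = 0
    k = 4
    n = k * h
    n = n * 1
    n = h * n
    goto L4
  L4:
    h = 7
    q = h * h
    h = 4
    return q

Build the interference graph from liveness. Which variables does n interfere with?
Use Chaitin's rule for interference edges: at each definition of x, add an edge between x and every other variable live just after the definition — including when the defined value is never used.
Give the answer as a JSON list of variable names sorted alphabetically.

Answer: ["h"]

Analysis:
Per-block:
  L0 def {b,j} use ∅
  L1 def {k,q} use ∅
  L2 def {j} use {k}
  L3 def {h,k,n} use ∅
  L4 def {h,q} use ∅

Liveness:
  L0: in=∅ out=∅
  L1: in=∅ out={k}
  L2: in={k} out=∅
  L3: in=∅ out=∅
  L4: in=∅ out=∅

Conflict graph:
  b — {j}
  h — {k,n,q}
  j — {b,k}
  k — {h,j,q}
  n — {h}
  q — {h,k}

N(n) = ["h"]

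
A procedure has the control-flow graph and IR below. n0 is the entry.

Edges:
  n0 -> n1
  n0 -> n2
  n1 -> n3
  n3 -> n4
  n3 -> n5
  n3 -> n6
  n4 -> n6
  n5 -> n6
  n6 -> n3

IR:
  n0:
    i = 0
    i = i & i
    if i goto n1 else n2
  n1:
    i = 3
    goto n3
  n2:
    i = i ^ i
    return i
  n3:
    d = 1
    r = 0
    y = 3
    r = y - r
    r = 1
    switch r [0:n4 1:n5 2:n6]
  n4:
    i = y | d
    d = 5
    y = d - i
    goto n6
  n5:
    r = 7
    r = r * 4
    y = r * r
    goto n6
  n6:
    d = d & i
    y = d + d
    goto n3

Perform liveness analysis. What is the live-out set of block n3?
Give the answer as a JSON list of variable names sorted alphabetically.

Answer: ["d", "i", "y"]

Derivation:
Block summaries:
  n0: {i} / ∅
  n1: {i} / ∅
  n2: {i} / {i}
  n3: {d,r,y} / ∅
  n4: {d,i,y} / {d,y}
  n5: {r,y} / ∅
  n6: {d,y} / {d,i}

Live sets:
  n0: in=∅ out={i}
  n1: in=∅ out={i}
  n2: in={i} out=∅
  n3: in={i} out={d,i,y}
  n4: in={d,y} out={d,i}
  n5: in={d,i} out={d,i}
  n6: in={d,i} out={i}

live-out(n3) = ["d", "i", "y"]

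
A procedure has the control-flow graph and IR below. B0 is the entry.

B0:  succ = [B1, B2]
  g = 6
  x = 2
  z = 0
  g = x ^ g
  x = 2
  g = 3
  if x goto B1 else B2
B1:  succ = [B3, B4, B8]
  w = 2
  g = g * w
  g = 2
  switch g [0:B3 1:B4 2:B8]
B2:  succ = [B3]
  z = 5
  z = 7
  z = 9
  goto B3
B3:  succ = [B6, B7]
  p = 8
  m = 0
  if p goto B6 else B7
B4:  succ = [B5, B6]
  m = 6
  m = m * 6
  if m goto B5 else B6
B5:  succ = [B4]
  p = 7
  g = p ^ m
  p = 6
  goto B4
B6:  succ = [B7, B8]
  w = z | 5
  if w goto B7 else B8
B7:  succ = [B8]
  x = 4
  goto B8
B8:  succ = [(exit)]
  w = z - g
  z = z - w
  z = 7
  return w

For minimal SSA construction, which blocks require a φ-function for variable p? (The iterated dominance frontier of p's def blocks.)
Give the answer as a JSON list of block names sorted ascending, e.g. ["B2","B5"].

idom tree: B1←B0 B2←B0 B3←B0 B4←B1 B5←B4 B6←B0 B7←B0 B8←B0
Dom at joins:
  B3: preds {B1,B2}: {B0,B1} ∩ {B0,B2} = {B0}; idom=B0
  B4: preds {B1,B5}: {B0,B1} ∩ {B0,B1,B4,B5} = {B0,B1}; idom=B1
  B6: preds {B3,B4}: {B0,B3} ∩ {B0,B1,B4} = {B0}; idom=B0
  B7: preds {B3,B6}: {B0,B3} ∩ {B0,B6} = {B0}; idom=B0
  B8: preds {B1,B6,B7}: {B0,B1} ∩ {B0,B6} ∩ {B0,B7} = {B0}; idom=B0

DF derivation:
  B3←B1: walk B1 to B0
  B3←B2: walk B2 to B0
  B4←B1: walk · to B1
  B4←B5: walk B5→B4 to B1
  B6←B3: walk B3 to B0
  B6←B4: walk B4→B1 to B0
  B7←B3: walk B3 to B0
  B7←B6: walk B6 to B0
  B8←B1: walk B1 to B0
  B8←B6: walk B6 to B0
  B8←B7: walk B7 to B0
  B0: DF=∅
  B1: DF={B3,B6,B8}
  B2: DF={B3}
  B3: DF={B6,B7}
  B4: DF={B4,B6}
  B5: DF={B4}
  B6: DF={B7,B8}
  B7: DF={B8}
  B8: DF=∅

φ for p: defs {B3,B5}
  DF⁺ = {B4,B6,B7,B8}

Answer: ["B4", "B6", "B7", "B8"]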